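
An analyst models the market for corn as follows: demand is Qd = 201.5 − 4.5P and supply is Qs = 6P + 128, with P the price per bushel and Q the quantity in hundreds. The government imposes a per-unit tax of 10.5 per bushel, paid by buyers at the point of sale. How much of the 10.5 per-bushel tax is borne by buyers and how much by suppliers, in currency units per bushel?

Buyers bear 6 per bushel; suppliers bear 4.5 per bushel.

Before the tax: set 201.5 − 4.5P = 6P + 128 → P* = 7, Q* = 170.
With the tax collected from buyers, demand (in seller-price terms) shifts: Qd = 201.5 − 4.5(P + 10.5).
New equilibrium: buyers pay 13, suppliers receive 2.5, Q = 143. (Wedge: Pb − Ps = 10.5.)
Burden on buyers: 6; on suppliers: 4.5. (They sum to 10.5.)
The less price-elastic side of the market bears the larger share of a per-unit tax.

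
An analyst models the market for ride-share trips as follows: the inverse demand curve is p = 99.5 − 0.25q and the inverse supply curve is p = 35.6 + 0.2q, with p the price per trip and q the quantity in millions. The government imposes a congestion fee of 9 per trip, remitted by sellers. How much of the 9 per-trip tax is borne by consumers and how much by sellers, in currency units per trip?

Rewrite in direct form: qd = 398 − 4p and qs = 5p − 178.
Before the tax: set 398 − 4p = 5p − 178 → p* = 64, q* = 142.
With the tax collected from sellers, supply shifts: qs = 5(p − 9) − 178.
New equilibrium: consumers pay 69, sellers receive 60, q = 122. (Wedge: pb − ps = 9.)
Burden on consumers: 5; on sellers: 4. (They sum to 9.)
The less price-elastic side of the market bears the larger share of a per-unit tax.

Consumers bear 5 per trip; sellers bear 4 per trip.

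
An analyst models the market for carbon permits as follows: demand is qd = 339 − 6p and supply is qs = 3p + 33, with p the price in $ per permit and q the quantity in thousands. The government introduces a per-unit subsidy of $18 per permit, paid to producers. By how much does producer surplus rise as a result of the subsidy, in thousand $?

Without the subsidy, 339 − 6p = 3p + 33 gives 9p = 306, so p* = $34 and q* = 135.
With a per-unit subsidy paid to producers, each receives p + 18 per unit sold, so supply becomes qs = 3(p + 18) + 33.
Solving gives q = 171 with consumers paying $28 and producers receiving $46 (the $18 wedge).
ΔPS is the trapezoid between Q = 171 and Q = 135 of height $12: ½ · (135 + 171) · 12 = $1836.

Producer surplus rises by $1836 thousand.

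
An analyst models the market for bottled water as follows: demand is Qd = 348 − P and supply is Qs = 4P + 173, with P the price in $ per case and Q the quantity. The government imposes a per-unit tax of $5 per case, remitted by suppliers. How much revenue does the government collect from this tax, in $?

Tax revenue = $1545.

Before the tax: set 348 − P = 4P + 173 → P* = $35, Q* = 313.
With the tax collected from suppliers, supply shifts: Qs = 4(P − 5) + 173.
Solving gives Q = 309 with consumers paying $39 and suppliers receiving $34 (the $5 wedge).
Revenue = t · Q = 5 · 309 = $1545.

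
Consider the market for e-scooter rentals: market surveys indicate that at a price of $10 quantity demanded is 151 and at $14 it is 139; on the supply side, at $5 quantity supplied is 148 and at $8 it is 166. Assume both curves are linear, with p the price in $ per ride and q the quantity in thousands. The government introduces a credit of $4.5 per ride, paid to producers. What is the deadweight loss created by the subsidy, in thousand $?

Demand slope: (139 − 151)/(14 − 10) = -3, so qd = 181 − 3p.
Supply slope: (166 − 148)/(8 − 5) = 6, so qs = 6p + 118.
Before the subsidy: set 181 − 3p = 6p + 118 → p* = $7, q* = 160.
With a per-unit subsidy paid to producers, each receives p + 4.5 per unit sold, so supply becomes qs = 6(p + 4.5) + 118.
Solving gives q = 169 with consumers paying $4 and producers receiving $8.5 (the $4.5 wedge).
Quantity rises by |ΔQ| = |160 − 169| = 9.
DWL = ½ · t · |ΔQ| = ½ · 4.5 · 9 = $20.25.

Deadweight loss = $20.25 thousand.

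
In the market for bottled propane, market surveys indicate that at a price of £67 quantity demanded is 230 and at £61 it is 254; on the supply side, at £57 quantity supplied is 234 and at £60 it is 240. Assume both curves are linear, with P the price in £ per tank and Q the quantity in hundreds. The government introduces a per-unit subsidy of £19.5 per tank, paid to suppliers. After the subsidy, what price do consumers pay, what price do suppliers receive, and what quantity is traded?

Consumers pay £56.5; suppliers receive £76; quantity = 272.

Demand slope: (254 − 230)/(61 − 67) = -4, so Qd = 498 − 4P.
Supply slope: (240 − 234)/(60 − 57) = 2, so Qs = 2P + 120.
Before the subsidy: set 498 − 4P = 2P + 120 → P* = £63, Q* = 246.
With a per-unit subsidy paid to suppliers, each receives P + 19.5 per unit sold, so supply becomes Qs = 2(P + 19.5) + 120.
New equilibrium: consumers pay £56.5, suppliers receive £76, Q = 272. (Wedge: Pb − Ps = −19.5.)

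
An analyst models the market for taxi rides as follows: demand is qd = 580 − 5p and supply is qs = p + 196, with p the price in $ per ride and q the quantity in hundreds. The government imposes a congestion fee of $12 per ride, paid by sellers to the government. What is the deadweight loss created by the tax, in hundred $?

Deadweight loss = $60 hundred.

Without the tax, 580 − 5p = p + 196 gives 6p = 384, so p* = $64 and q* = 260.
With the tax collected from sellers, supply shifts: qs = (p − 12) + 196.
Solving gives q = 250 with consumers paying $66 and sellers receiving $54 (the $12 wedge).
Quantity falls by |ΔQ| = |260 − 250| = 10.
DWL = ½ · t · |ΔQ| = ½ · 12 · 10 = $60.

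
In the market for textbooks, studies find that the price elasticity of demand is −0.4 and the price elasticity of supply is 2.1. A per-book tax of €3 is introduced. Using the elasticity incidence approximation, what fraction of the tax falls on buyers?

Incidence ratio: buyers' share ≈ εs / (εs + |εd|) = 2.1 / (2.1 + 0.4) = 0.84.
Supply is the more elastic side, so buyers bear the larger share.

Buyers' share ≈ 0.84.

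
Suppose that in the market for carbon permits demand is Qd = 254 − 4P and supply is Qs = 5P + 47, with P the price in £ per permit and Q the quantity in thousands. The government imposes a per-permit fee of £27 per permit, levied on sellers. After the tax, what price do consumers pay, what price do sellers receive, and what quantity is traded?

Without the tax, 254 − 4P = 5P + 47 gives 9P = 207, so P* = £23 and Q* = 162.
With the tax collected from sellers, supply shifts: Qs = 5(P − 27) + 47.
Solving gives Q = 102 with consumers paying £38 and sellers receiving £11 (the £27 wedge).
The less price-elastic side of the market bears the larger share of a per-unit tax.

Consumers pay £38; sellers receive £11; quantity = 102.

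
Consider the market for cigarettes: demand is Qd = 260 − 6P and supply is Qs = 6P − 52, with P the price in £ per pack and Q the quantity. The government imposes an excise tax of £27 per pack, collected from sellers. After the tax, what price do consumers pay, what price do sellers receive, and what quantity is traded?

Before the tax: set 260 − 6P = 6P − 52 → P* = £26, Q* = 104.
With the tax collected from sellers, supply shifts: Qs = 6(P − 27) − 52.
New equilibrium: consumers pay £39.5, sellers receive £12.5, Q = 23. (Wedge: Pb − Ps = 27.)

Consumers pay £39.5; sellers receive £12.5; quantity = 23.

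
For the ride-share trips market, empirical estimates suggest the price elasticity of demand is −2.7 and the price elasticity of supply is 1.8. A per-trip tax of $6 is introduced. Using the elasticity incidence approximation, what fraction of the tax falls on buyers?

Buyers' share ≈ 0.4.

Incidence ratio: buyers' share ≈ εs / (εs + |εd|) = 1.8 / (1.8 + 2.7) = 0.4.
Supply is the less elastic side, so buyers bear the smaller share.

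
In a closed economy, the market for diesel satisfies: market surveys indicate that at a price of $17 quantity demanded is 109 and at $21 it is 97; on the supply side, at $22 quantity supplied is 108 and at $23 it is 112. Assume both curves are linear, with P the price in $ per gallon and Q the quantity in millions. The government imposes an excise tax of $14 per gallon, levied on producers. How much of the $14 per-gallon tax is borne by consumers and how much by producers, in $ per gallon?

Demand slope: (97 − 109)/(21 − 17) = -3, so Qd = 160 − 3P.
Supply slope: (112 − 108)/(23 − 22) = 4, so Qs = 4P + 20.
Before the tax: set 160 − 3P = 4P + 20 → P* = $20, Q* = 100.
With the tax collected from producers, supply shifts: Qs = 4(P − 14) + 20.
Solving gives Q = 76 with consumers paying $28 and producers receiving $14 (the $14 wedge).
Burden on consumers: $8; on producers: $6. (They sum to $14.)
The less price-elastic side of the market bears the larger share of a per-unit tax.

Consumers bear $8 per gallon; producers bear $6 per gallon.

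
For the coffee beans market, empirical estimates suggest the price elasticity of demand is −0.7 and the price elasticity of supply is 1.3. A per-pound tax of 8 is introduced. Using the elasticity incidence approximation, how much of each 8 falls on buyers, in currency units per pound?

Buyers bear ≈ 5.2 per pound.

Incidence ratio: buyers' share ≈ εs / (εs + |εd|) = 1.3 / (1.3 + 0.7) = 0.65.
So buyers bear ≈ 0.65 × 8 = 5.2; sellers bear 2.8.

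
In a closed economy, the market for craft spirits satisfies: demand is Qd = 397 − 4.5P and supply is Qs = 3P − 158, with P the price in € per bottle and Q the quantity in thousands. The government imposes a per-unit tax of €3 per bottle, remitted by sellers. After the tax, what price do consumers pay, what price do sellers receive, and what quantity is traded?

Consumers pay €75.2; sellers receive €72.2; quantity = 58.6.

Before the tax: set 397 − 4.5P = 3P − 158 → P* = €74, Q* = 64.
With the tax collected from sellers, supply shifts: Qs = 3(P − 3) − 158.
Solving gives Q = 58.6 with consumers paying €75.2 and sellers receiving €72.2 (the €3 wedge).
The less price-elastic side of the market bears the larger share of a per-unit tax.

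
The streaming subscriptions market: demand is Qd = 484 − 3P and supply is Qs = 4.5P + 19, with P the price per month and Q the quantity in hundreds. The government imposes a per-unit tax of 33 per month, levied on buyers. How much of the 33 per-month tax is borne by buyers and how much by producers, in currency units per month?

Buyers bear 19.8 per month; producers bear 13.2 per month.

Before the tax: set 484 − 3P = 4.5P + 19 → P* = 62, Q* = 298.
With the tax collected from buyers, demand (in seller-price terms) shifts: Qd = 484 − 3(P + 33).
New equilibrium: buyers pay 81.8, producers receive 48.8, Q = 238.6. (Wedge: Pb − Ps = 33.)
Burden on buyers: 19.8; on producers: 13.2. (They sum to 33.)
The less price-elastic side of the market bears the larger share of a per-unit tax.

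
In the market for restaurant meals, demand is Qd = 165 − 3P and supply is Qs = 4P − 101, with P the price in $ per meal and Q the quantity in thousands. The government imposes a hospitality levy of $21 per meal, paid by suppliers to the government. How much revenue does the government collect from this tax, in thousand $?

Tax revenue = $315 thousand.

Before the tax: set 165 − 3P = 4P − 101 → P* = $38, Q* = 51.
With the tax collected from suppliers, supply shifts: Qs = 4(P − 21) − 101.
New equilibrium: buyers pay $50, suppliers receive $29, Q = 15. (Wedge: Pb − Ps = 21.)
Revenue = t · Q = 21 · 15 = $315.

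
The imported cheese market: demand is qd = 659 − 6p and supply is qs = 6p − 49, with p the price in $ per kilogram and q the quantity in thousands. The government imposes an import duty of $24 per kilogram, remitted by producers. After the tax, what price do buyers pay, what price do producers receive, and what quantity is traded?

Before the tax: set 659 − 6p = 6p − 49 → p* = $59, q* = 305.
With the tax collected from producers, supply shifts: qs = 6(p − 24) − 49.
New equilibrium: buyers pay $71, producers receive $47, q = 233. (Wedge: pb − ps = 24.)

Buyers pay $71; producers receive $47; quantity = 233.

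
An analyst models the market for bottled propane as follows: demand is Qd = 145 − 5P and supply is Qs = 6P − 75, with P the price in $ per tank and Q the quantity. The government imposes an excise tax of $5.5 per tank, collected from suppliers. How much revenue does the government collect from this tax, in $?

Tax revenue = $165.

Before the tax: set 145 − 5P = 6P − 75 → P* = $20, Q* = 45.
With the tax collected from suppliers, supply shifts: Qs = 6(P − 5.5) − 75.
Solving gives Q = 30 with consumers paying $23 and suppliers receiving $17.5 (the $5.5 wedge).
Revenue = t · Q = 5.5 · 30 = $165.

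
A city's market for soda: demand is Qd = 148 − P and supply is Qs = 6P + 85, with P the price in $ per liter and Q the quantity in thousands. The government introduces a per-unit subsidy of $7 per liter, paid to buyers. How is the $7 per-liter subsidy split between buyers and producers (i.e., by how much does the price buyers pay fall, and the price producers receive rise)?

Without the subsidy, 148 − P = 6P + 85 gives 7P = 63, so P* = $9 and Q* = 139.
With a per-unit subsidy paid to buyers, each effectively pays P − 7, so demand becomes Qd = 148 − (P − 7).
New equilibrium: buyers pay $3, producers receive $10, Q = 145. (Wedge: Pb − Ps = −7.)
Gain to buyers: $6; to producers: $1. (They sum to $7.)

Buyers gain $6 per liter; producers gain $1 per liter.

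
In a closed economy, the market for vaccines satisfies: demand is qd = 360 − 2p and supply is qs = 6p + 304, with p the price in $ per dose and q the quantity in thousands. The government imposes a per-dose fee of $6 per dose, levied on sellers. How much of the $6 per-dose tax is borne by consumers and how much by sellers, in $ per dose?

Before the tax: set 360 − 2p = 6p + 304 → p* = $7, q* = 346.
With the tax collected from sellers, supply shifts: qs = 6(p − 6) + 304.
New equilibrium: consumers pay $11.5, sellers receive $5.5, q = 337. (Wedge: pb − ps = 6.)
Burden on consumers: $4.5; on sellers: $1.5. (They sum to $6.)
The less price-elastic side of the market bears the larger share of a per-unit tax.

Consumers bear $4.5 per dose; sellers bear $1.5 per dose.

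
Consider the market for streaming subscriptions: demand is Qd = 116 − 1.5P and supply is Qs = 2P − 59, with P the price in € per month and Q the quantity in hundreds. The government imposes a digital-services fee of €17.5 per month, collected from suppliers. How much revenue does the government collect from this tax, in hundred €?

Tax revenue = €455 hundred.

Before the tax: set 116 − 1.5P = 2P − 59 → P* = €50, Q* = 41.
With the tax collected from suppliers, supply shifts: Qs = 2(P − 17.5) − 59.
Solving gives Q = 26 with consumers paying €60 and suppliers receiving €42.5 (the €17.5 wedge).
Revenue = t · Q = 17.5 · 26 = €455.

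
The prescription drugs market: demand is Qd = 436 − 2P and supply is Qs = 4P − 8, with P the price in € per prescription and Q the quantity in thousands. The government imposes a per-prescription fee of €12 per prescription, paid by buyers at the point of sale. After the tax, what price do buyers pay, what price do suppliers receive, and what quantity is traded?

Without the tax, 436 − 2P = 4P − 8 gives 6P = 444, so P* = €74 and Q* = 288.
With the tax collected from buyers, demand (in seller-price terms) shifts: Qd = 436 − 2(P + 12).
New equilibrium: buyers pay €82, suppliers receive €70, Q = 272. (Wedge: Pb − Ps = 12.)

Buyers pay €82; suppliers receive €70; quantity = 272.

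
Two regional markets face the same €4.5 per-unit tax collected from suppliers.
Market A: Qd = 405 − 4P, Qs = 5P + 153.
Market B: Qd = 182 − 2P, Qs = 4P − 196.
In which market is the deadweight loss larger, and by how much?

Market A: pre-tax P* = €28, Q* = 293; post-tax Q = 283; deadweight loss = €22.5.
Market B: pre-tax P* = €63, Q* = 56; post-tax Q = 50; deadweight loss = €13.5.
Difference: €22.5 vs €13.5 → market A is larger by €9.

Market A, by €9.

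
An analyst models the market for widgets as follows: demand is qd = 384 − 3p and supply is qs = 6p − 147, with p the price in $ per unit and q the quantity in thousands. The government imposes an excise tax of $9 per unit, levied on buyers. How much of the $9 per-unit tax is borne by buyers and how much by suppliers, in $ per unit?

Buyers bear $6 per unit; suppliers bear $3 per unit.

Before the tax: set 384 − 3p = 6p − 147 → p* = $59, q* = 207.
With the tax collected from buyers, demand (in seller-price terms) shifts: qd = 384 − 3(p + 9).
New equilibrium: buyers pay $65, suppliers receive $56, q = 189. (Wedge: pb − ps = 9.)
Burden on buyers: $6; on suppliers: $3. (They sum to $9.)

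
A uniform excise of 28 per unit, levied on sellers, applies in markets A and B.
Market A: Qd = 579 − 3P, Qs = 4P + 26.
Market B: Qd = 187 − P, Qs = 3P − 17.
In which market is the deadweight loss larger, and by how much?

Market A: pre-tax P* = 79, Q* = 342; post-tax Q = 294; deadweight loss = 672.
Market B: pre-tax P* = 51, Q* = 136; post-tax Q = 115; deadweight loss = 294.
Difference: 672 vs 294 → market A is larger by 378.

Market A, by 378.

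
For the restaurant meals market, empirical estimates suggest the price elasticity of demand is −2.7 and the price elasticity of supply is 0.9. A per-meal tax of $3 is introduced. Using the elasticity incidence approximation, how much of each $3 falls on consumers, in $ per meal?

Incidence ratio: consumers' share ≈ εs / (εs + |εd|) = 0.9 / (0.9 + 2.7) = 0.25.
So consumers bear ≈ 0.25 × $3 = $0.75; sellers bear $2.25.

Consumers bear ≈ $0.75 per meal.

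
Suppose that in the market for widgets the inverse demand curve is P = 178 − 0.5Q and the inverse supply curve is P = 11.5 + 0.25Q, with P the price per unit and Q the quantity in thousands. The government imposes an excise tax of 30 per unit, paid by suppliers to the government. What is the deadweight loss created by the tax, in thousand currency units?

Rewrite in direct form: Qd = 356 − 2P and Qs = 4P − 46.
Before the tax: set 356 − 2P = 4P − 46 → P* = 67, Q* = 222.
With the tax collected from suppliers, supply shifts: Qs = 4(P − 30) − 46.
Solving gives Q = 182 with buyers paying 87 and suppliers receiving 57 (the 30 wedge).
Quantity falls by |ΔQ| = |222 − 182| = 40.
DWL = ½ · t · |ΔQ| = ½ · 30 · 40 = 600.

Deadweight loss = 600 thousand.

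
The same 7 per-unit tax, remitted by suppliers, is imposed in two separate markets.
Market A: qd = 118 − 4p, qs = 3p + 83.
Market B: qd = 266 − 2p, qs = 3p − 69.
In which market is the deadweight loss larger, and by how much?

Market A, by 12.6.

Market A: pre-tax p* = 5, q* = 98; post-tax q = 86; deadweight loss = 42.
Market B: pre-tax p* = 67, q* = 132; post-tax q = 123.6; deadweight loss = 29.4.
Difference: 42 vs 29.4 → market A is larger by 12.6.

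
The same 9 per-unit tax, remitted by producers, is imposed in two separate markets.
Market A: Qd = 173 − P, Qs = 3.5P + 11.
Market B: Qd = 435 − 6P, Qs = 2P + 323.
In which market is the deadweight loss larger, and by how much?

Market B, by 29.25.

Market A: pre-tax P* = 36, Q* = 137; post-tax Q = 130; deadweight loss = 31.5.
Market B: pre-tax P* = 14, Q* = 351; post-tax Q = 337.5; deadweight loss = 60.75.
Difference: 31.5 vs 60.75 → market B is larger by 29.25.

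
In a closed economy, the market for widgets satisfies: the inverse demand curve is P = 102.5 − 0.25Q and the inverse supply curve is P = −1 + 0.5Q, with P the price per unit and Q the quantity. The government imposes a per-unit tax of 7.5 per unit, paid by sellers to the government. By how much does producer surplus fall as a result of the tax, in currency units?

Producer surplus falls by 665.

Rewrite in direct form: Qd = 410 − 4P and Qs = 2P + 2.
Before the tax: set 410 − 4P = 2P + 2 → P* = 68, Q* = 138.
With the tax collected from sellers, supply shifts: Qs = 2(P − 7.5) + 2.
Solving gives Q = 128 with consumers paying 70.5 and sellers receiving 63 (the 7.5 wedge).
ΔPS is the trapezoid between Q = 128 and Q = 138 of height 5: ½ · (138 + 128) · 5 = 665.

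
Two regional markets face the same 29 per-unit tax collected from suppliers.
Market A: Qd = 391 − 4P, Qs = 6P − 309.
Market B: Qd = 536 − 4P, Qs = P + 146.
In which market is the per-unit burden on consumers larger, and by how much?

Market A: pre-tax P* = 70, Q* = 111; post-tax Q = 41.4; per-unit burden on consumers = 17.4.
Market B: pre-tax P* = 78, Q* = 224; post-tax Q = 200.8; per-unit burden on consumers = 5.8.
Difference: 17.4 vs 5.8 → market A is larger by 11.6.

Market A, by 11.6.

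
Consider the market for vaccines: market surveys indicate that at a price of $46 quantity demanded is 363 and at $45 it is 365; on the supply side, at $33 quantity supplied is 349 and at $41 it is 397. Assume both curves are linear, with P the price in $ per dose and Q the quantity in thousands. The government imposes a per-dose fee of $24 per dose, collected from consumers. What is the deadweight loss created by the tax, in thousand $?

Demand slope: (365 − 363)/(45 − 46) = -2, so Qd = 455 − 2P.
Supply slope: (397 − 349)/(41 − 33) = 6, so Qs = 6P + 151.
Without the tax, 455 − 2P = 6P + 151 gives 8P = 304, so P* = $38 and Q* = 379.
With the tax collected from consumers, demand (in seller-price terms) shifts: Qd = 455 − 2(P + 24).
New equilibrium: consumers pay $56, sellers receive $32, Q = 343. (Wedge: Pb − Ps = 24.)
Quantity falls by |ΔQ| = |379 − 343| = 36.
DWL = ½ · t · |ΔQ| = ½ · 24 · 36 = $432.

Deadweight loss = $432 thousand.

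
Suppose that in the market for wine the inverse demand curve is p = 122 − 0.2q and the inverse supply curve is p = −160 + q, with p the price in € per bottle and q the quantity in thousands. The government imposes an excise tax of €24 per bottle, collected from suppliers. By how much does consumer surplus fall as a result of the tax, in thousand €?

Rewrite in direct form: qd = 610 − 5p and qs = p + 160.
Without the tax, 610 − 5p = p + 160 gives 6p = 450, so p* = €75 and q* = 235.
With the tax collected from suppliers, supply shifts: qs = (p − 24) + 160.
New equilibrium: buyers pay €79, suppliers receive €55, q = 215. (Wedge: pb − ps = 24.)
ΔCS is the trapezoid between Q = 215 and Q = 235 of height €4: ½ · (235 + 215) · 4 = €900.

Consumer surplus falls by €900 thousand.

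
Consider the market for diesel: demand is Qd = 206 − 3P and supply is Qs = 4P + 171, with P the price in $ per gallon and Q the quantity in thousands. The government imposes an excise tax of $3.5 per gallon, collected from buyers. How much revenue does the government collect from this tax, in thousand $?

Without the tax, 206 − 3P = 4P + 171 gives 7P = 35, so P* = $5 and Q* = 191.
With the tax collected from buyers, demand (in seller-price terms) shifts: Qd = 206 − 3(P + 3.5).
Solving gives Q = 185 with buyers paying $7 and producers receiving $3.5 (the $3.5 wedge).
Revenue = t · Q = 3.5 · 185 = $647.5.

Tax revenue = $647.5 thousand.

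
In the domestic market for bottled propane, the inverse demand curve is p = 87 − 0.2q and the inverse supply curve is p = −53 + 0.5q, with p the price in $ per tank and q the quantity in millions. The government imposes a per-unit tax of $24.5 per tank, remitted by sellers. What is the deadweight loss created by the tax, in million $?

Rewrite in direct form: qd = 435 − 5p and qs = 2p + 106.
Without the tax, 435 − 5p = 2p + 106 gives 7p = 329, so p* = $47 and q* = 200.
With the tax collected from sellers, supply shifts: qs = 2(p − 24.5) + 106.
Solving gives q = 165 with consumers paying $54 and sellers receiving $29.5 (the $24.5 wedge).
Quantity falls by |ΔQ| = |200 − 165| = 35.
DWL = ½ · t · |ΔQ| = ½ · 24.5 · 35 = $428.75.

Deadweight loss = $428.75 million.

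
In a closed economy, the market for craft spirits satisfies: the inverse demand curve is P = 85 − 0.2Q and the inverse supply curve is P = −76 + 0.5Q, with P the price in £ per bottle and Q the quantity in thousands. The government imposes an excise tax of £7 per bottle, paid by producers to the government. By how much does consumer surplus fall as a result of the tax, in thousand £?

Consumer surplus falls by £450 thousand.

Rewrite in direct form: Qd = 425 − 5P and Qs = 2P + 152.
Before the tax: set 425 − 5P = 2P + 152 → P* = £39, Q* = 230.
With the tax collected from producers, supply shifts: Qs = 2(P − 7) + 152.
Solving gives Q = 220 with buyers paying £41 and producers receiving £34 (the £7 wedge).
ΔCS is the trapezoid between Q = 220 and Q = 230 of height £2: ½ · (230 + 220) · 2 = £450.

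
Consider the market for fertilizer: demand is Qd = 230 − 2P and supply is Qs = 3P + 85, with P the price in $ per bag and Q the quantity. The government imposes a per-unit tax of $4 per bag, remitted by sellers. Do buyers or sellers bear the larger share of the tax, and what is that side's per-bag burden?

Without the tax, 230 − 2P = 3P + 85 gives 5P = 145, so P* = $29 and Q* = 172.
With the tax collected from sellers, supply shifts: Qs = 3(P − 4) + 85.
New equilibrium: buyers pay $31.4, sellers receive $27.4, Q = 167.2. (Wedge: Pb − Ps = 4.)
Per-bag burden: buyers $2.4, sellers $1.6.
Buyers take the larger share because demand is less price-elastic here (demand slope 2 vs supply slope 3).

Buyers bear the larger share: $2.4 per bag.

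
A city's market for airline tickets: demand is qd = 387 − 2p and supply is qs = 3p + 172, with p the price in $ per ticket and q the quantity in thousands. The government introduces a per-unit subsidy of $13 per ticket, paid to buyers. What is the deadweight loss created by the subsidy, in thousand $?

Deadweight loss = $101.4 thousand.

Without the subsidy, 387 − 2p = 3p + 172 gives 5p = 215, so p* = $43 and q* = 301.
With a per-unit subsidy paid to buyers, each effectively pays p − 13, so demand becomes qd = 387 − 2(p − 13).
New equilibrium: buyers pay $35.2, suppliers receive $48.2, q = 316.6. (Wedge: pb − ps = −13.)
Quantity rises by |ΔQ| = |301 − 316.6| = 15.6.
DWL = ½ · t · |ΔQ| = ½ · 13 · 15.6 = $101.4.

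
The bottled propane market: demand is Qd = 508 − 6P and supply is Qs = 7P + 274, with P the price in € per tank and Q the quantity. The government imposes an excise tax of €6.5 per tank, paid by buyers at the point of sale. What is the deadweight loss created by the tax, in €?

Deadweight loss = €68.25.

Before the tax: set 508 − 6P = 7P + 274 → P* = €18, Q* = 400.
With the tax collected from buyers, demand (in seller-price terms) shifts: Qd = 508 − 6(P + 6.5).
Solving gives Q = 379 with buyers paying €21.5 and sellers receiving €15 (the €6.5 wedge).
Quantity falls by |ΔQ| = |400 − 379| = 21.
DWL = ½ · t · |ΔQ| = ½ · 6.5 · 21 = €68.25.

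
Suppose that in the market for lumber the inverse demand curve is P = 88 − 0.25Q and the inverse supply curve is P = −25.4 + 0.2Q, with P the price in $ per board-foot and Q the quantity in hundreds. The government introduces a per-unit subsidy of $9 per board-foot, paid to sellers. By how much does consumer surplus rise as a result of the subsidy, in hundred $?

Consumer surplus rises by $1310 hundred.

Rewrite in direct form: Qd = 352 − 4P and Qs = 5P + 127.
Before the subsidy: set 352 − 4P = 5P + 127 → P* = $25, Q* = 252.
With a per-unit subsidy paid to sellers, each receives P + 9 per unit sold, so supply becomes Qs = 5(P + 9) + 127.
New equilibrium: consumers pay $20, sellers receive $29, Q = 272. (Wedge: Pb − Ps = −9.)
ΔCS is the trapezoid between Q = 272 and Q = 252 of height $5: ½ · (252 + 272) · 5 = $1310.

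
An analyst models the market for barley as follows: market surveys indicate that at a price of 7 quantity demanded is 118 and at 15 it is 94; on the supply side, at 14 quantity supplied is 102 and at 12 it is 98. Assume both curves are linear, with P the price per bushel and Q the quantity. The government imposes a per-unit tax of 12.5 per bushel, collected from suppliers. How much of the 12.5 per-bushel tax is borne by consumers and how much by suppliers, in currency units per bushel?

Demand slope: (94 − 118)/(15 − 7) = -3, so Qd = 139 − 3P.
Supply slope: (98 − 102)/(12 − 14) = 2, so Qs = 2P + 74.
Before the tax: set 139 − 3P = 2P + 74 → P* = 13, Q* = 100.
With the tax collected from suppliers, supply shifts: Qs = 2(P − 12.5) + 74.
New equilibrium: consumers pay 18, suppliers receive 5.5, Q = 85. (Wedge: Pb − Ps = 12.5.)
Burden on consumers: 5; on suppliers: 7.5. (They sum to 12.5.)

Consumers bear 5 per bushel; suppliers bear 7.5 per bushel.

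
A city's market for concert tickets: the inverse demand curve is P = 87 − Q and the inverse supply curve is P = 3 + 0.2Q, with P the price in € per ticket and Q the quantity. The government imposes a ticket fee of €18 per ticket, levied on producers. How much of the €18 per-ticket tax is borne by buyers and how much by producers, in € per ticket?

Buyers bear €15 per ticket; producers bear €3 per ticket.

Inverting to Q(P) form: Qd = 87 − P; Qs = 5P − 15.
Before the tax: set 87 − P = 5P − 15 → P* = €17, Q* = 70.
With the tax collected from producers, supply shifts: Qs = 5(P − 18) − 15.
New equilibrium: buyers pay €32, producers receive €14, Q = 55. (Wedge: Pb − Ps = 18.)
Burden on buyers: €15; on producers: €3. (They sum to €18.)
The less price-elastic side of the market bears the larger share of a per-unit tax.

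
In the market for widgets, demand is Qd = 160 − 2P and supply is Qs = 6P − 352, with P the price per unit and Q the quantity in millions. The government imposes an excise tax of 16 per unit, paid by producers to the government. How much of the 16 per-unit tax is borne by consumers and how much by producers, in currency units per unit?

Consumers bear 12 per unit; producers bear 4 per unit.

Without the tax, 160 − 2P = 6P − 352 gives 8P = 512, so P* = 64 and Q* = 32.
With the tax collected from producers, supply shifts: Qs = 6(P − 16) − 352.
New equilibrium: consumers pay 76, producers receive 60, Q = 8. (Wedge: Pb − Ps = 16.)
Burden on consumers: 12; on producers: 4. (They sum to 16.)
The less price-elastic side of the market bears the larger share of a per-unit tax.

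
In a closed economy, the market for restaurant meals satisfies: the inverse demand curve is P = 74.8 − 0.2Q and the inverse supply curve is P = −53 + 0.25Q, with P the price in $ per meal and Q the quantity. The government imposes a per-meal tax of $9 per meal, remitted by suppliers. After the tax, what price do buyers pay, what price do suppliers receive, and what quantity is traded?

Buyers pay $22; suppliers receive $13; quantity = 264.

Rewrite in direct form: Qd = 374 − 5P and Qs = 4P + 212.
Before the tax: set 374 − 5P = 4P + 212 → P* = $18, Q* = 284.
With the tax collected from suppliers, supply shifts: Qs = 4(P − 9) + 212.
New equilibrium: buyers pay $22, suppliers receive $13, Q = 264. (Wedge: Pb − Ps = 9.)
The less price-elastic side of the market bears the larger share of a per-unit tax.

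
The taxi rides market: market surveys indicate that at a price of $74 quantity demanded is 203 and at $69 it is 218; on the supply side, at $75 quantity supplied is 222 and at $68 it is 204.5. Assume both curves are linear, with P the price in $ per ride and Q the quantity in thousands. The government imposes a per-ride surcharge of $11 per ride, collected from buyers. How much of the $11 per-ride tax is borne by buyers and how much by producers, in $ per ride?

Demand slope: (218 − 203)/(69 − 74) = -3, so Qd = 425 − 3P.
Supply slope: (204.5 − 222)/(68 − 75) = 2.5, so Qs = 2.5P + 34.5.
Before the tax: set 425 − 3P = 2.5P + 34.5 → P* = $71, Q* = 212.
With the tax collected from buyers, demand (in seller-price terms) shifts: Qd = 425 − 3(P + 11).
New equilibrium: buyers pay $76, producers receive $65, Q = 197. (Wedge: Pb − Ps = 11.)
Burden on buyers: $5; on producers: $6. (They sum to $11.)
The less price-elastic side of the market bears the larger share of a per-unit tax.

Buyers bear $5 per ride; producers bear $6 per ride.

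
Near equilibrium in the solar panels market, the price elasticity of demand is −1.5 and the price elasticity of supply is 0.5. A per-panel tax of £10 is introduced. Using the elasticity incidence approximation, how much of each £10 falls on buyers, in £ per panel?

Incidence ratio: buyers' share ≈ εs / (εs + |εd|) = 0.5 / (0.5 + 1.5) = 0.25.
So buyers bear ≈ 0.25 × £10 = £2.5; suppliers bear £7.5.

Buyers bear ≈ £2.5 per panel.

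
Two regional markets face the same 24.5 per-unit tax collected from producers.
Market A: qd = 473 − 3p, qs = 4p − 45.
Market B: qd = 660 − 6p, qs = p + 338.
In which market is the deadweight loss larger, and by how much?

Market A, by 257.25.

Market A: pre-tax p* = 74, q* = 251; post-tax q = 209; deadweight loss = 514.5.
Market B: pre-tax p* = 46, q* = 384; post-tax q = 363; deadweight loss = 257.25.
Difference: 514.5 vs 257.25 → market A is larger by 257.25.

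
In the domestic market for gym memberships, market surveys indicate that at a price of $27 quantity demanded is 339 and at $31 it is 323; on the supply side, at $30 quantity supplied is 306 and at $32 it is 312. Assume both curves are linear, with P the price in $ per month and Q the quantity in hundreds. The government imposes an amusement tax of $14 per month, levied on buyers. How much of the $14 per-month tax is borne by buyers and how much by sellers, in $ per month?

Demand slope: (323 − 339)/(31 − 27) = -4, so Qd = 447 − 4P.
Supply slope: (312 − 306)/(32 − 30) = 3, so Qs = 3P + 216.
Without the tax, 447 − 4P = 3P + 216 gives 7P = 231, so P* = $33 and Q* = 315.
With the tax collected from buyers, demand (in seller-price terms) shifts: Qd = 447 − 4(P + 14).
Solving gives Q = 291 with buyers paying $39 and sellers receiving $25 (the $14 wedge).
Burden on buyers: $6; on sellers: $8. (They sum to $14.)
The less price-elastic side of the market bears the larger share of a per-unit tax.

Buyers bear $6 per month; sellers bear $8 per month.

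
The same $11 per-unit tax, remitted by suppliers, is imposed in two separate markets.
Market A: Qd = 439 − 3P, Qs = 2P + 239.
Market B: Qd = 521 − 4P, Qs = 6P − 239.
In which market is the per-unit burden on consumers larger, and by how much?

Market A: pre-tax P* = $40, Q* = 319; post-tax Q = 305.8; per-unit burden on consumers = $4.4.
Market B: pre-tax P* = $76, Q* = 217; post-tax Q = 190.6; per-unit burden on consumers = $6.6.
Difference: $4.4 vs $6.6 → market B is larger by $2.2.

Market B, by $2.2.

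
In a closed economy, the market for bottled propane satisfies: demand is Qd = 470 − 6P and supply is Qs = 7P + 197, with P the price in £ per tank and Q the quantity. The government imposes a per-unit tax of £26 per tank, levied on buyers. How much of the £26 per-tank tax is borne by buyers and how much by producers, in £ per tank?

Without the tax, 470 − 6P = 7P + 197 gives 13P = 273, so P* = £21 and Q* = 344.
With the tax collected from buyers, demand (in seller-price terms) shifts: Qd = 470 − 6(P + 26).
New equilibrium: buyers pay £35, producers receive £9, Q = 260. (Wedge: Pb − Ps = 26.)
Burden on buyers: £14; on producers: £12. (They sum to £26.)
The less price-elastic side of the market bears the larger share of a per-unit tax.

Buyers bear £14 per tank; producers bear £12 per tank.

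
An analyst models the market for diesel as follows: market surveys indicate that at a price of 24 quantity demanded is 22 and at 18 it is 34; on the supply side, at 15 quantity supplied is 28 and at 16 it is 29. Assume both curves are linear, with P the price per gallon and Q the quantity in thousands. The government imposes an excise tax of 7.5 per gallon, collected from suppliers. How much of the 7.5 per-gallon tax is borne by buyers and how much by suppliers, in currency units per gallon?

Buyers bear 2.5 per gallon; suppliers bear 5 per gallon.

Demand slope: (34 − 22)/(18 − 24) = -2, so Qd = 70 − 2P.
Supply slope: (29 − 28)/(16 − 15) = 1, so Qs = P + 13.
Before the tax: set 70 − 2P = P + 13 → P* = 19, Q* = 32.
With the tax collected from suppliers, supply shifts: Qs = (P − 7.5) + 13.
Solving gives Q = 27 with buyers paying 21.5 and suppliers receiving 14 (the 7.5 wedge).
Burden on buyers: 2.5; on suppliers: 5. (They sum to 7.5.)
The less price-elastic side of the market bears the larger share of a per-unit tax.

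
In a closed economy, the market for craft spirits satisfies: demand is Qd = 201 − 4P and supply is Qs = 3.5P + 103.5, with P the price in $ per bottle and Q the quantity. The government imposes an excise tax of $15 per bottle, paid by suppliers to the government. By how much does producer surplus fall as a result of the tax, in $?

Producer surplus falls by $1080.

Without the tax, 201 − 4P = 3.5P + 103.5 gives 7.5P = 97.5, so P* = $13 and Q* = 149.
With the tax collected from suppliers, supply shifts: Qs = 3.5(P − 15) + 103.5.
Solving gives Q = 121 with buyers paying $20 and suppliers receiving $5 (the $15 wedge).
ΔPS is the trapezoid between Q = 121 and Q = 149 of height $8: ½ · (149 + 121) · 8 = $1080.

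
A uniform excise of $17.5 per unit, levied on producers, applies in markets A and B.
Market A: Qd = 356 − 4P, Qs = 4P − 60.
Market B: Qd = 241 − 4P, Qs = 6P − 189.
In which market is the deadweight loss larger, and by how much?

Market A: pre-tax P* = $52, Q* = 148; post-tax Q = 113; deadweight loss = $306.25.
Market B: pre-tax P* = $43, Q* = 69; post-tax Q = 27; deadweight loss = $367.5.
Difference: $306.25 vs $367.5 → market B is larger by $61.25.

Market B, by $61.25.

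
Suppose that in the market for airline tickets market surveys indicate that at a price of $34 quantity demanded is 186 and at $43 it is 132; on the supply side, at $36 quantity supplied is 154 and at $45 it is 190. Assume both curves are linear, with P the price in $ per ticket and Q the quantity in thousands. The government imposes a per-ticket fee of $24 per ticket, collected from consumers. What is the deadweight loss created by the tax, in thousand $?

Deadweight loss = $691.2 thousand.

Demand slope: (132 − 186)/(43 − 34) = -6, so Qd = 390 − 6P.
Supply slope: (190 − 154)/(45 − 36) = 4, so Qs = 4P + 10.
Without the tax, 390 − 6P = 4P + 10 gives 10P = 380, so P* = $38 and Q* = 162.
With the tax collected from consumers, demand (in seller-price terms) shifts: Qd = 390 − 6(P + 24).
Solving gives Q = 104.4 with consumers paying $47.6 and producers receiving $23.6 (the $24 wedge).
Quantity falls by |ΔQ| = |162 − 104.4| = 57.6.
DWL = ½ · t · |ΔQ| = ½ · 24 · 57.6 = $691.2.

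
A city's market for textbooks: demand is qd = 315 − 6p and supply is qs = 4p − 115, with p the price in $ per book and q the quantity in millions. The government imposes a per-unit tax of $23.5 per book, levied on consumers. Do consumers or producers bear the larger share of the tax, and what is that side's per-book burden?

Producers bear the larger share: $14.1 per book.

Before the tax: set 315 − 6p = 4p − 115 → p* = $43, q* = 57.
With the tax collected from consumers, demand (in seller-price terms) shifts: qd = 315 − 6(p + 23.5).
Solving gives q = 0.6 with consumers paying $52.4 and producers receiving $28.9 (the $23.5 wedge).
Per-book burden: consumers $9.4, producers $14.1.
Producers take the larger share because supply is less price-elastic here (demand slope 6 vs supply slope 4).
The less price-elastic side of the market bears the larger share of a per-unit tax.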